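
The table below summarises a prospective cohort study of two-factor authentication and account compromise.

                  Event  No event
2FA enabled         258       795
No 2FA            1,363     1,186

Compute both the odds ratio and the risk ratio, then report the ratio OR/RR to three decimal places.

Cells: a = 258, b = 795, c = 1363, d = 1186.
OR = (258·1186)/(795·1363) = 305988/1083585 = 0.28238
Risk in exposed = 258/1053 = 0.24501; risk in unexposed = 1363/2549 = 0.53472; RR = 0.45821
OR/RR = 0.28238 / 0.45821 = 0.61628
The outcome is not rare, so the OR lies further from 1 than the RR.

0.616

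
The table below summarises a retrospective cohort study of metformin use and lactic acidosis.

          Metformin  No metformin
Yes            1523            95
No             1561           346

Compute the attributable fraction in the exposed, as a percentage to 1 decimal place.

56.4

Reading the table with exposure as columns: a = 1523 (Metformin, case), b = 1561 (Metformin, non-case), c = 95 (No metformin, case), d = 346.
Risk in exposed = 1523/3084 = 0.49384; risk in unexposed = 95/441 = 0.21542.
RR = 0.49384/0.21542 = 2.29245
AR% = (RR − 1)/RR × 100 = (2.29245 − 1)/2.29245 × 100 = 56.3786%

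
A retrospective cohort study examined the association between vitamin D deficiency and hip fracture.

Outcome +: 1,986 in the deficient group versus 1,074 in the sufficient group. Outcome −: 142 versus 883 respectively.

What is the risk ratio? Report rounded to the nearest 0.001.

From the description: a = 1986, b = 142, c = 1074, d = 883.
Risk in exposed = 1986/2128 = 0.93327; risk in unexposed = 1074/1957 = 0.54880.
RR = 0.93327 / 0.54880 = 1.70057
The risk among the exposed is 1.70 times that among the unexposed.

1.701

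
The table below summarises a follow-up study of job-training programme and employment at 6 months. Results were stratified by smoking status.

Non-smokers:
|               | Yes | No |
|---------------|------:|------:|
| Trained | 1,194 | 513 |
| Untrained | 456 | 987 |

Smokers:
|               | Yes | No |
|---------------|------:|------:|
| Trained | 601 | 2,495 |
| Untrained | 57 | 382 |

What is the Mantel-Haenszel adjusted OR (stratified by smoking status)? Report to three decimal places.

3.835

OR_MH = Σ(aᵢdᵢ/nᵢ) / Σ(bᵢcᵢ/nᵢ), where nᵢ is the stratum total.
Stratum 1 (Non-smokers): n = 3150; a·d/n = 1194·987/3150 = 374.1200; b·c/n = 513·456/3150 = 74.2629
Stratum 2 (Smokers): n = 3535; a·d/n = 601·382/3535 = 64.9454; b·c/n = 2495·57/3535 = 40.2306
OR_MH = (374.1200 + 64.9454) / (74.2629 + 40.2306) = 439.0654 / 114.4934 = 3.83485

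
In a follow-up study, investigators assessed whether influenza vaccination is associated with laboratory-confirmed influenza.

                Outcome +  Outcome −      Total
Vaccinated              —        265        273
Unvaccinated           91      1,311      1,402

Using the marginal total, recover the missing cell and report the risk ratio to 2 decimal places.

0.45

The missing cell is in the exposed row: 273 − 265 = 8.
So a = 8, b = 265, c = 91, d = 1311.
RR = [a/(a+b)] / [c/(c+d)] = (8/273) / (91/1402) = 0.02930/0.06491 = 0.45148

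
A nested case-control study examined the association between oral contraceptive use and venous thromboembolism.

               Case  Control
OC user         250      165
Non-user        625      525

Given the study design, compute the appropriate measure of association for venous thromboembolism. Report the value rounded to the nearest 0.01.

1.27

Cells: a = 250, b = 165, c = 625, d = 525.
This is a nested case-control study: participants were sampled on outcome status, so risks in the source population cannot be estimated directly — relative risk is not valid here. The odds ratio is the appropriate measure.
OR = (a·d)/(b·c) = (250 × 525) / (165 × 625) = 131250 / 103125 = 1.27273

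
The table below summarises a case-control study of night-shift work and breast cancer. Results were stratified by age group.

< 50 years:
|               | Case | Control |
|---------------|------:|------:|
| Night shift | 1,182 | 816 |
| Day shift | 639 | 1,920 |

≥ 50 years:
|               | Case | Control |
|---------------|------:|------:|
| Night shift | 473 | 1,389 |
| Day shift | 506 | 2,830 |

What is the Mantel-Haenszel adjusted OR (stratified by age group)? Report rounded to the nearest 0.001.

OR_MH = Σ(aᵢdᵢ/nᵢ) / Σ(bᵢcᵢ/nᵢ), where nᵢ is the stratum total.
Stratum 1 (< 50 years): n = 4557; a·d/n = 1182·1920/4557 = 498.0118; b·c/n = 816·639/4557 = 114.4226
Stratum 2 (≥ 50 years): n = 5198; a·d/n = 473·2830/5198 = 257.5202; b·c/n = 1389·506/5198 = 135.2124
OR_MH = (498.0118 + 257.5202) / (114.4226 + 135.2124) = 755.5320 / 249.6350 = 3.02655

3.027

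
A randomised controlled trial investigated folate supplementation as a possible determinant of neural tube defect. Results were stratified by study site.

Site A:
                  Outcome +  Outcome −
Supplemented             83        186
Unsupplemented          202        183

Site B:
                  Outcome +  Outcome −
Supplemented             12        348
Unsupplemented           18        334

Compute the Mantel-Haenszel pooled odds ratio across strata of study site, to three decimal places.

OR_MH = Σ(aᵢdᵢ/nᵢ) / Σ(bᵢcᵢ/nᵢ), where nᵢ is the stratum total.
Stratum 1 (Site A): n = 654; a·d/n = 83·183/654 = 23.2248; b·c/n = 186·202/654 = 57.4495
Stratum 2 (Site B): n = 712; a·d/n = 12·334/712 = 5.6292; b·c/n = 348·18/712 = 8.7978
OR_MH = (23.2248 + 5.6292) / (57.4495 + 8.7978) = 28.8540 / 66.2473 = 0.43555

0.436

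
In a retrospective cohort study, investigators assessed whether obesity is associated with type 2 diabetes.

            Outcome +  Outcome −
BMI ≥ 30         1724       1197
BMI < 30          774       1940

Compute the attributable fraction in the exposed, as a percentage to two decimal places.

51.68

Cells: a = 1724, b = 1197, c = 774, d = 1940.
Risk in exposed = 1724/2921 = 0.59021; risk in unexposed = 774/2714 = 0.28519.
RR = 0.59021/0.28519 = 2.06954
AR% = (RR − 1)/RR × 100 = (2.06954 − 1)/2.06954 × 100 = 51.6802%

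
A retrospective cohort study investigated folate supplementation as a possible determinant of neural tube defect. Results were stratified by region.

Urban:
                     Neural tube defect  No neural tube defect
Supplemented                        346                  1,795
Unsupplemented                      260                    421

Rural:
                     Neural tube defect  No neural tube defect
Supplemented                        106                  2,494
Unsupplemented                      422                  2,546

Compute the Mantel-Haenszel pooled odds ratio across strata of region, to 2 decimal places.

OR_MH = Σ(aᵢdᵢ/nᵢ) / Σ(bᵢcᵢ/nᵢ), where nᵢ is the stratum total.
Stratum 1 (Urban): n = 2822; a·d/n = 346·421/2822 = 51.6180; b·c/n = 1795·260/2822 = 165.3792
Stratum 2 (Rural): n = 5568; a·d/n = 106·2546/5568 = 48.4691; b·c/n = 2494·422/5568 = 189.0208
OR_MH = (51.6180 + 48.4691) / (165.3792 + 189.0208) = 100.0871 / 354.4000 = 0.28241

0.28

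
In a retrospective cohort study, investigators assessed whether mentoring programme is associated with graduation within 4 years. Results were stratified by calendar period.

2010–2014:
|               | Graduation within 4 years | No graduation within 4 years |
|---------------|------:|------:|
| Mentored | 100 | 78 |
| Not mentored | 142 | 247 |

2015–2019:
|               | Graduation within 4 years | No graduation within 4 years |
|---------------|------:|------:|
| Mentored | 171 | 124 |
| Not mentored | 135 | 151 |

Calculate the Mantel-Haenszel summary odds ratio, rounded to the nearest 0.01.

OR_MH = Σ(aᵢdᵢ/nᵢ) / Σ(bᵢcᵢ/nᵢ), where nᵢ is the stratum total.
Stratum 1 (2010–2014): n = 567; a·d/n = 100·247/567 = 43.5626; b·c/n = 78·142/567 = 19.5344
Stratum 2 (2015–2019): n = 581; a·d/n = 171·151/581 = 44.4423; b·c/n = 124·135/581 = 28.8124
OR_MH = (43.5626 + 44.4423) / (19.5344 + 28.8124) = 88.0050 / 48.3468 = 1.82029

1.82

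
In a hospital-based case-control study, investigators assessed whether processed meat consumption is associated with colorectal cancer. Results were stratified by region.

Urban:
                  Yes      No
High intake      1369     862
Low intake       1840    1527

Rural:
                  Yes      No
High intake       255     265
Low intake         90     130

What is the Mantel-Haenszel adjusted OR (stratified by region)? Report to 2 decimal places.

1.33

OR_MH = Σ(aᵢdᵢ/nᵢ) / Σ(bᵢcᵢ/nᵢ), where nᵢ is the stratum total.
Stratum 1 (Urban): n = 5598; a·d/n = 1369·1527/5598 = 373.4303; b·c/n = 862·1840/5598 = 283.3298
Stratum 2 (Rural): n = 740; a·d/n = 255·130/740 = 44.7973; b·c/n = 265·90/740 = 32.2297
OR_MH = (373.4303 + 44.7973) / (283.3298 + 32.2297) = 418.2276 / 315.5595 = 1.32535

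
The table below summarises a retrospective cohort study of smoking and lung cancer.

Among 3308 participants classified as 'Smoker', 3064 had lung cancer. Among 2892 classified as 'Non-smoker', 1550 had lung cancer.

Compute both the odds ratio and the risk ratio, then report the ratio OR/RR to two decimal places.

From the description: a = 3064, b = 244, c = 1550, d = 1342.
OR = (3064·1342)/(244·1550) = 4111888/378200 = 10.87226
Risk in exposed = 3064/3308 = 0.92624; risk in unexposed = 1550/2892 = 0.53596; RR = 1.72818
OR/RR = 10.87226 / 1.72818 = 6.29115
The outcome is not rare, so the OR lies further from 1 than the RR.

6.29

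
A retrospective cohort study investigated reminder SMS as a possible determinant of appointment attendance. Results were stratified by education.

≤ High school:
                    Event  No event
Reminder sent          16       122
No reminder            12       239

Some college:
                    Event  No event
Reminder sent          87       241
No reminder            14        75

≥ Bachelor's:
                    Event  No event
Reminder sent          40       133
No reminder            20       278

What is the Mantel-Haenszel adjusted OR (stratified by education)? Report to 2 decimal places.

OR_MH = Σ(aᵢdᵢ/nᵢ) / Σ(bᵢcᵢ/nᵢ), where nᵢ is the stratum total.
Stratum 1 (≤ High school): n = 389; a·d/n = 16·239/389 = 9.8303; b·c/n = 122·12/389 = 3.7635
Stratum 2 (Some college): n = 417; a·d/n = 87·75/417 = 15.6475; b·c/n = 241·14/417 = 8.0911
Stratum 3 (≥ Bachelor's): n = 471; a·d/n = 40·278/471 = 23.6093; b·c/n = 133·20/471 = 5.6476
OR_MH = (9.8303 + 15.6475 + 23.6093) / (3.7635 + 8.0911 + 5.6476) = 49.0872 / 17.5022 = 2.80463

2.80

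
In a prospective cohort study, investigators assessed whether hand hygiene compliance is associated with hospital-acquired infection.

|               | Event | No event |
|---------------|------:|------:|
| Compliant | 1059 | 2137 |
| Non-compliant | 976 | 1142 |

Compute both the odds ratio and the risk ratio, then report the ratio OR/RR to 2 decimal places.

0.81

Cells: a = 1059, b = 2137, c = 976, d = 1142.
OR = (1059·1142)/(2137·976) = 1209378/2085712 = 0.57984
Risk in exposed = 1059/3196 = 0.33135; risk in unexposed = 976/2118 = 0.46081; RR = 0.71906
OR/RR = 0.57984 / 0.71906 = 0.80638
The outcome is not rare, so the OR lies further from 1 than the RR.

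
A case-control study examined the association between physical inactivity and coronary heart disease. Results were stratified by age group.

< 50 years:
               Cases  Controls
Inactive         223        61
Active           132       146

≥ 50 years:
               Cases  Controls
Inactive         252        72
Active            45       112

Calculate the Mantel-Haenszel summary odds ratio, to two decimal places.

5.54

OR_MH = Σ(aᵢdᵢ/nᵢ) / Σ(bᵢcᵢ/nᵢ), where nᵢ is the stratum total.
Stratum 1 (< 50 years): n = 562; a·d/n = 223·146/562 = 57.9324; b·c/n = 61·132/562 = 14.3274
Stratum 2 (≥ 50 years): n = 481; a·d/n = 252·112/481 = 58.6778; b·c/n = 72·45/481 = 6.7360
OR_MH = (57.9324 + 58.6778) / (14.3274 + 6.7360) = 116.6101 / 21.0634 = 5.53616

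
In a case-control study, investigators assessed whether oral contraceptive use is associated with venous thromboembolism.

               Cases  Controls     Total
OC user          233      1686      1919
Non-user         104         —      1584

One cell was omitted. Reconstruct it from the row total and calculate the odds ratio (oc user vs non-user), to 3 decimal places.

The missing cell is in the unexposed row: 1584 − 104 = 1480.
So a = 233, b = 1686, c = 104, d = 1480.
OR = (a·d)/(b·c) = (233 × 1480) / (1686 × 104) = 344840 / 175344 = 1.96665

1.967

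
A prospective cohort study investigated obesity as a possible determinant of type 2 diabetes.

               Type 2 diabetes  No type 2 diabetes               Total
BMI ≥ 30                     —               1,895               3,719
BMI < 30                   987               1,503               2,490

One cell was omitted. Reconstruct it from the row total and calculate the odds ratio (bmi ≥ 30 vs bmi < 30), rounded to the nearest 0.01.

The missing cell is in the exposed row: 3719 − 1895 = 1824.
So a = 1824, b = 1895, c = 987, d = 1503.
OR = (a·d)/(b·c) = (1824 × 1503) / (1895 × 987) = 2741472 / 1870365 = 1.46574

1.47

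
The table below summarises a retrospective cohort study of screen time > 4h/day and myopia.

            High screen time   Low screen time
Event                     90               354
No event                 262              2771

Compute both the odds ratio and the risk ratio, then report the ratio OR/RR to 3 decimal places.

1.191

Reading the table with exposure as columns: a = 90 (High screen time, case), b = 262 (High screen time, non-case), c = 354 (Low screen time, case), d = 2771.
OR = (90·2771)/(262·354) = 249390/92748 = 2.68890
Risk in exposed = 90/352 = 0.25568; risk in unexposed = 354/3125 = 0.11328; RR = 2.25708
OR/RR = 2.68890 / 2.25708 = 1.19132
The outcome is not rare, so the OR lies further from 1 than the RR.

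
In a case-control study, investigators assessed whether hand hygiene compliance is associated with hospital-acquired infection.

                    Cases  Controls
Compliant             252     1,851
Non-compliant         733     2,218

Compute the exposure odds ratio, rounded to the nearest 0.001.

0.412

Cells: a = 252, b = 1851, c = 733, d = 2218.
OR = (a·d)/(b·c) = (252 × 2218) / (1851 × 733) = 558936 / 1356783 = 0.41196
Exposure is associated with lower odds of hospital-acquired infection (OR = 0.41 < 1).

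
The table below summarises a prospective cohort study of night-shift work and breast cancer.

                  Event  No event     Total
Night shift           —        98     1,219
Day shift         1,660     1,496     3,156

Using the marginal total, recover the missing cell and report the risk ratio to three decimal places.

The missing cell is in the exposed row: 1219 − 98 = 1121.
So a = 1121, b = 98, c = 1660, d = 1496.
RR = [a/(a+b)] / [c/(c+d)] = (1121/1219) / (1660/3156) = 0.91961/0.52598 = 1.74836

1.748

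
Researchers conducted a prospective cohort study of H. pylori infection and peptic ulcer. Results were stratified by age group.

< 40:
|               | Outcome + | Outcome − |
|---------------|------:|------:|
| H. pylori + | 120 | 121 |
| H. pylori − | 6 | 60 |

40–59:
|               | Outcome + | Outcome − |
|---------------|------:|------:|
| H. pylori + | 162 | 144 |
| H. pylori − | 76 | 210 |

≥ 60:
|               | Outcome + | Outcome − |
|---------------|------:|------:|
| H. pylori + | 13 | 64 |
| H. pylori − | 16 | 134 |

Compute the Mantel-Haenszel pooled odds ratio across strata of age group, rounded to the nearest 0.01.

OR_MH = Σ(aᵢdᵢ/nᵢ) / Σ(bᵢcᵢ/nᵢ), where nᵢ is the stratum total.
Stratum 1 (< 40): n = 307; a·d/n = 120·60/307 = 23.4528; b·c/n = 121·6/307 = 2.3648
Stratum 2 (40–59): n = 592; a·d/n = 162·210/592 = 57.4662; b·c/n = 144·76/592 = 18.4865
Stratum 3 (≥ 60): n = 227; a·d/n = 13·134/227 = 7.6740; b·c/n = 64·16/227 = 4.5110
OR_MH = (23.4528 + 57.4662 + 7.6740) / (2.3648 + 18.4865 + 4.5110) = 88.5930 / 25.3623 = 3.49309

3.49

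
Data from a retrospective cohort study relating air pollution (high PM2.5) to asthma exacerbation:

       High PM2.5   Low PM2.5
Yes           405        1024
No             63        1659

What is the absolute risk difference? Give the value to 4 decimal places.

0.4837

Reading the table with exposure as columns: a = 405 (High PM2.5, case), b = 63 (High PM2.5, non-case), c = 1024 (Low PM2.5, case), d = 1659.
Risk in exposed = 405/468 = 0.865385; risk in unexposed = 1024/2683 = 0.381662.
Risk difference = 0.865385 − 0.381662 = 0.483722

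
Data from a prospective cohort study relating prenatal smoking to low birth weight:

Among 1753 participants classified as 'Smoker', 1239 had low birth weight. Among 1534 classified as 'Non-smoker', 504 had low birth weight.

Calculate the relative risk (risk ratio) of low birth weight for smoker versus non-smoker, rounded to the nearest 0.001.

From the description: a = 1239, b = 514, c = 504, d = 1030.
Risk in exposed = 1239/1753 = 0.70679; risk in unexposed = 504/1534 = 0.32855.
RR = 0.70679 / 0.32855 = 2.15122
The risk among the exposed is 2.15 times that among the unexposed.

2.151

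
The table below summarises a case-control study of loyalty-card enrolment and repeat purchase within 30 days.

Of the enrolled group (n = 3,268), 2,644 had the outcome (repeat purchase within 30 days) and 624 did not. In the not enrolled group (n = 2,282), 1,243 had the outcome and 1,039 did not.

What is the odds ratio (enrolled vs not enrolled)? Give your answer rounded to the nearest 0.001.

3.542

From the description: a = 2644, b = 624, c = 1243, d = 1039.
OR = (a·d)/(b·c) = (2644 × 1039) / (624 × 1243) = 2747116 / 775632 = 3.54178
The odds of repeat purchase within 30 days are about 3.54 times as high in the enrolled group.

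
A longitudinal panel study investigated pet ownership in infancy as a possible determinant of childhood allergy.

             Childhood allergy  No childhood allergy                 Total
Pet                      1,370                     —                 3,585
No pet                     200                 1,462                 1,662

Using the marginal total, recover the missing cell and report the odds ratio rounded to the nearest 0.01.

The missing cell is in the exposed row: 3585 − 1370 = 2215.
So a = 1370, b = 2215, c = 200, d = 1462.
OR = (a·d)/(b·c) = (1370 × 1462) / (2215 × 200) = 2002940 / 443000 = 4.52131

4.52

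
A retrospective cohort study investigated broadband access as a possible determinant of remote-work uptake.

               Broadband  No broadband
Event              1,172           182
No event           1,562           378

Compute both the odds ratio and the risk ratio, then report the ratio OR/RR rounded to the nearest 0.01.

Reading the table with exposure as columns: a = 1172 (Broadband, case), b = 1562 (Broadband, non-case), c = 182 (No broadband, case), d = 378.
OR = (1172·378)/(1562·182) = 443016/284284 = 1.55836
Risk in exposed = 1172/2734 = 0.42868; risk in unexposed = 182/560 = 0.32500; RR = 1.31900
OR/RR = 1.55836 / 1.31900 = 1.18147
The outcome is not rare, so the OR lies further from 1 than the RR.

1.18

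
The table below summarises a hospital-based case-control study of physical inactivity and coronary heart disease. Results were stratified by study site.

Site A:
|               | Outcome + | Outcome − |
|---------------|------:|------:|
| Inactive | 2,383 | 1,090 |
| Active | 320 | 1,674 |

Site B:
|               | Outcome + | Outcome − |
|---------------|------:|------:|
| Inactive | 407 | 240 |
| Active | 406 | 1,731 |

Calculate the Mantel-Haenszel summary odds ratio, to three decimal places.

OR_MH = Σ(aᵢdᵢ/nᵢ) / Σ(bᵢcᵢ/nᵢ), where nᵢ is the stratum total.
Stratum 1 (Site A): n = 5467; a·d/n = 2383·1674/5467 = 729.6766; b·c/n = 1090·320/5467 = 63.8010
Stratum 2 (Site B): n = 2784; a·d/n = 407·1731/2784 = 253.0593; b·c/n = 240·406/2784 = 35.0000
OR_MH = (729.6766 + 253.0593) / (63.8010 + 35.0000) = 982.7359 / 98.8010 = 9.94662

9.947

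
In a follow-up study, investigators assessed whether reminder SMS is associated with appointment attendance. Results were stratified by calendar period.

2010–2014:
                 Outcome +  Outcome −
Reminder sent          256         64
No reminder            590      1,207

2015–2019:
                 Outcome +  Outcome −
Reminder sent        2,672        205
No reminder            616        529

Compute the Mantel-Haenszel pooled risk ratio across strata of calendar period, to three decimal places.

1.846

RR_MH = Σ(aᵢ·n₀ᵢ/nᵢ) / Σ(cᵢ·n₁ᵢ/nᵢ), with n₁ᵢ = aᵢ+bᵢ (exposed), n₀ᵢ = cᵢ+dᵢ (unexposed), nᵢ = n₁ᵢ+n₀ᵢ.
Stratum 1 (2010–2014): n₁ = 320, n₀ = 1797, n = 2117; a·n₀/n = 256·1797/2117 = 217.3037; c·n₁/n = 590·320/2117 = 89.1828
Stratum 2 (2015–2019): n₁ = 2877, n₀ = 1145, n = 4022; a·n₀/n = 2672·1145/4022 = 760.6763; c·n₁/n = 616·2877/4022 = 440.6345
RR_MH = (217.3037 + 760.6763) / (89.1828 + 440.6345) = 977.9800 / 529.8173 = 1.84588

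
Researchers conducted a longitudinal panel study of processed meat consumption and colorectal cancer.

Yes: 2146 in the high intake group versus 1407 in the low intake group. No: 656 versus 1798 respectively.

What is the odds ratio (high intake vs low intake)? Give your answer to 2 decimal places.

4.18

From the description: a = 2146, b = 656, c = 1407, d = 1798.
OR = (a·d)/(b·c) = (2146 × 1798) / (656 × 1407) = 3858508 / 922992 = 4.18043
The odds of colorectal cancer are about 4.18 times as high in the high intake group.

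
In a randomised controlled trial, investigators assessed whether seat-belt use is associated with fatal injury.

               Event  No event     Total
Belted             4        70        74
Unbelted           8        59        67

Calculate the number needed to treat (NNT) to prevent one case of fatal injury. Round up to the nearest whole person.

Risk in treated group = 4/74 = 0.05405; risk in control = 8/67 = 0.11940.
Absolute risk reduction = 0.11940 − 0.05405 = 0.06535
NNT = 1 / ARR = 1 / 0.06535 = 15.302 → round up → 16

16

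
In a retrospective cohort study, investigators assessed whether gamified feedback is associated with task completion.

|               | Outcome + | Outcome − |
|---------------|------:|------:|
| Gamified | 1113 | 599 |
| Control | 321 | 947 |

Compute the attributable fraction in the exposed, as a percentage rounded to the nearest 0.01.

61.06

Cells: a = 1113, b = 599, c = 321, d = 947.
Risk in exposed = 1113/1712 = 0.65012; risk in unexposed = 321/1268 = 0.25315.
RR = 0.65012/0.25315 = 2.56806
AR% = (RR − 1)/RR × 100 = (2.56806 − 1)/2.56806 × 100 = 61.0601%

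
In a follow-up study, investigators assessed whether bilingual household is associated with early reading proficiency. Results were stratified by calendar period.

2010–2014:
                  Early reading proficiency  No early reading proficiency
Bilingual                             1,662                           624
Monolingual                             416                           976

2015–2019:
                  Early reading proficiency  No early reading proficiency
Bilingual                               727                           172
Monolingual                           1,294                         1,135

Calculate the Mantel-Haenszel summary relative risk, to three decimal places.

1.907

RR_MH = Σ(aᵢ·n₀ᵢ/nᵢ) / Σ(cᵢ·n₁ᵢ/nᵢ), with n₁ᵢ = aᵢ+bᵢ (exposed), n₀ᵢ = cᵢ+dᵢ (unexposed), nᵢ = n₁ᵢ+n₀ᵢ.
Stratum 1 (2010–2014): n₁ = 2286, n₀ = 1392, n = 3678; a·n₀/n = 1662·1392/3678 = 629.0114; c·n₁/n = 416·2286/3678 = 258.5579
Stratum 2 (2015–2019): n₁ = 899, n₀ = 2429, n = 3328; a·n₀/n = 727·2429/3328 = 530.6139; c·n₁/n = 1294·899/3328 = 349.5511
RR_MH = (629.0114 + 530.6139) / (258.5579 + 349.5511) = 1159.6253 / 608.1090 = 1.90694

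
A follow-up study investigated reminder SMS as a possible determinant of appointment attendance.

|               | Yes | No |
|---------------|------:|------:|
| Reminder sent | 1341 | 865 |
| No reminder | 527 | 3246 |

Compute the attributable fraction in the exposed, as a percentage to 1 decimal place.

Cells: a = 1341, b = 865, c = 527, d = 3246.
Risk in exposed = 1341/2206 = 0.60789; risk in unexposed = 527/3773 = 0.13968.
RR = 0.60789/0.13968 = 4.35211
AR% = (RR − 1)/RR × 100 = (4.35211 − 1)/4.35211 × 100 = 77.0226%

77.0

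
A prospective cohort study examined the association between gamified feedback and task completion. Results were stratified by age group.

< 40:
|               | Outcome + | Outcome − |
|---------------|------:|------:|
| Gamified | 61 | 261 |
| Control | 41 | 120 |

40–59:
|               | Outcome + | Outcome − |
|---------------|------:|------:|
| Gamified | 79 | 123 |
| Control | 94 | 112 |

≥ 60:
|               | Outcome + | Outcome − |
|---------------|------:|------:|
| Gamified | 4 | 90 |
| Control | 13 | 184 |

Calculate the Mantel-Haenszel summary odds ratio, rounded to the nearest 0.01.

OR_MH = Σ(aᵢdᵢ/nᵢ) / Σ(bᵢcᵢ/nᵢ), where nᵢ is the stratum total.
Stratum 1 (< 40): n = 483; a·d/n = 61·120/483 = 15.1553; b·c/n = 261·41/483 = 22.1553
Stratum 2 (40–59): n = 408; a·d/n = 79·112/408 = 21.6863; b·c/n = 123·94/408 = 28.3382
Stratum 3 (≥ 60): n = 291; a·d/n = 4·184/291 = 2.5292; b·c/n = 90·13/291 = 4.0206
OR_MH = (15.1553 + 21.6863 + 2.5292) / (22.1553 + 28.3382 + 4.0206) = 39.3708 / 54.5141 = 0.72221

0.72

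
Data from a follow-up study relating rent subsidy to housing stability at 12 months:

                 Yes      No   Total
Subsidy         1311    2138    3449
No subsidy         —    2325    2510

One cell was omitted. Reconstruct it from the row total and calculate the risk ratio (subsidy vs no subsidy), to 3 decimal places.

The missing cell is in the unexposed row: 2510 − 2325 = 185.
So a = 1311, b = 2138, c = 185, d = 2325.
RR = [a/(a+b)] / [c/(c+d)] = (1311/3449) / (185/2510) = 0.38011/0.07371 = 5.15717

5.157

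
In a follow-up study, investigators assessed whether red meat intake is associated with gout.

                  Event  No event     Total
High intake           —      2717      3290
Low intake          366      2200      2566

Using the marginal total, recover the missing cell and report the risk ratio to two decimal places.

1.22

The missing cell is in the exposed row: 3290 − 2717 = 573.
So a = 573, b = 2717, c = 366, d = 2200.
RR = [a/(a+b)] / [c/(c+d)] = (573/3290) / (366/2566) = 0.17416/0.14263 = 1.22105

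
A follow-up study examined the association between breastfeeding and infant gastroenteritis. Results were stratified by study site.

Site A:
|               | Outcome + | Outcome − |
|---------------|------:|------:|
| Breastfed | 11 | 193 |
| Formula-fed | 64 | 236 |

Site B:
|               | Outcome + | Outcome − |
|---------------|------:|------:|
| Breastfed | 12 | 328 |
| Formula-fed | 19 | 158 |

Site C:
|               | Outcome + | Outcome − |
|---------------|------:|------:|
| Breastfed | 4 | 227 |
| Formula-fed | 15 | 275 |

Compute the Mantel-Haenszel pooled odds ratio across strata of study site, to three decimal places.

0.254

OR_MH = Σ(aᵢdᵢ/nᵢ) / Σ(bᵢcᵢ/nᵢ), where nᵢ is the stratum total.
Stratum 1 (Site A): n = 504; a·d/n = 11·236/504 = 5.1508; b·c/n = 193·64/504 = 24.5079
Stratum 2 (Site B): n = 517; a·d/n = 12·158/517 = 3.6673; b·c/n = 328·19/517 = 12.0542
Stratum 3 (Site C): n = 521; a·d/n = 4·275/521 = 2.1113; b·c/n = 227·15/521 = 6.5355
OR_MH = (5.1508 + 3.6673 + 2.1113) / (24.5079 + 12.0542 + 6.5355) = 10.9294 / 43.0976 = 0.25360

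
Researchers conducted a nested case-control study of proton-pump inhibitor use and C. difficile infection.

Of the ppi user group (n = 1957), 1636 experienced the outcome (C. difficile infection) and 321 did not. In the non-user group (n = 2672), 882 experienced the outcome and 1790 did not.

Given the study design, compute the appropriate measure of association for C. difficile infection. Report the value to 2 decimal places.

10.34

From the description: a = 1636, b = 321, c = 882, d = 1790.
This is a nested case-control study: participants were sampled on outcome status, so risks in the source population cannot be estimated directly — relative risk is not valid here. The odds ratio is the appropriate measure.
OR = (a·d)/(b·c) = (1636 × 1790) / (321 × 882) = 2928440 / 283122 = 10.34339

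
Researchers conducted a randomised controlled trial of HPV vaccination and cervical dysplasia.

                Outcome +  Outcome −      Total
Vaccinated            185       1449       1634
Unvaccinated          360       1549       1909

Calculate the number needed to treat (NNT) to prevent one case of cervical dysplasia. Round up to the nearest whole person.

Risk in treated group = 185/1634 = 0.11322; risk in control = 360/1909 = 0.18858.
Absolute risk reduction = 0.18858 − 0.11322 = 0.07536
NNT = 1 / ARR = 1 / 0.07536 = 13.269 → round up → 14

14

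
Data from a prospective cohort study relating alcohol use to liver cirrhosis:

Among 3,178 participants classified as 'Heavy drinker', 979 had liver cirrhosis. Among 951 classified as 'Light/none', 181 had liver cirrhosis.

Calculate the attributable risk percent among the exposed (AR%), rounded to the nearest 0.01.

From the description: a = 979, b = 2199, c = 181, d = 770.
Risk in exposed = 979/3178 = 0.30806; risk in unexposed = 181/951 = 0.19033.
RR = 0.30806/0.19033 = 1.61857
AR% = (RR − 1)/RR × 100 = (1.61857 − 1)/1.61857 × 100 = 38.2170%

38.22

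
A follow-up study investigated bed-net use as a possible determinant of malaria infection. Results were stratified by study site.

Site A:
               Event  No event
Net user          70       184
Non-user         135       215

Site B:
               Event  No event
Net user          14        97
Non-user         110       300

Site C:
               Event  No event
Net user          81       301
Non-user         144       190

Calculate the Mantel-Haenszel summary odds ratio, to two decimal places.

0.45

OR_MH = Σ(aᵢdᵢ/nᵢ) / Σ(bᵢcᵢ/nᵢ), where nᵢ is the stratum total.
Stratum 1 (Site A): n = 604; a·d/n = 70·215/604 = 24.9172; b·c/n = 184·135/604 = 41.1258
Stratum 2 (Site B): n = 521; a·d/n = 14·300/521 = 8.0614; b·c/n = 97·110/521 = 20.4798
Stratum 3 (Site C): n = 716; a·d/n = 81·190/716 = 21.4944; b·c/n = 301·144/716 = 60.5363
OR_MH = (24.9172 + 8.0614 + 21.4944) / (41.1258 + 20.4798 + 60.5363) = 54.4731 / 122.1420 = 0.44598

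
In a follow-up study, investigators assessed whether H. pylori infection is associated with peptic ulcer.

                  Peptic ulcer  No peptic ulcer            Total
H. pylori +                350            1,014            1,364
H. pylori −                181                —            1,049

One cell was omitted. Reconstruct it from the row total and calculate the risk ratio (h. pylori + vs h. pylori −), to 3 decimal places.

The missing cell is in the unexposed row: 1049 − 181 = 868.
So a = 350, b = 1014, c = 181, d = 868.
RR = [a/(a+b)] / [c/(c+d)] = (350/1364) / (181/1049) = 0.25660/0.17255 = 1.48714

1.487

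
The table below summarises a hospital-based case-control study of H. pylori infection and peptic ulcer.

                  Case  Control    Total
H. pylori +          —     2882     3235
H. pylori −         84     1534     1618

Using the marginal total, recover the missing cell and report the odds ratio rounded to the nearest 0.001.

The missing cell is in the exposed row: 3235 − 2882 = 353.
So a = 353, b = 2882, c = 84, d = 1534.
OR = (a·d)/(b·c) = (353 × 1534) / (2882 × 84) = 541502 / 242088 = 2.23680

2.237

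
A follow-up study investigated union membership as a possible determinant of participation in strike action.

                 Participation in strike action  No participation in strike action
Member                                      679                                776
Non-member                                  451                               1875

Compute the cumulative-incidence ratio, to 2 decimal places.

Cells: a = 679, b = 776, c = 451, d = 1875.
Risk in exposed = 679/1455 = 0.46667; risk in unexposed = 451/2326 = 0.19390.
RR = 0.46667 / 0.19390 = 2.40680
The risk among the exposed is 2.41 times that among the unexposed.

2.41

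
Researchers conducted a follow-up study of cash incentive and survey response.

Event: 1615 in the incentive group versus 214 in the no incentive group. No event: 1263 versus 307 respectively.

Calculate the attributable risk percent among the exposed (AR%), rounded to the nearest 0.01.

26.80

From the description: a = 1615, b = 1263, c = 214, d = 307.
Risk in exposed = 1615/2878 = 0.56115; risk in unexposed = 214/521 = 0.41075.
RR = 0.56115/0.41075 = 1.36617
AR% = (RR − 1)/RR × 100 = (1.36617 − 1)/1.36617 × 100 = 26.8028%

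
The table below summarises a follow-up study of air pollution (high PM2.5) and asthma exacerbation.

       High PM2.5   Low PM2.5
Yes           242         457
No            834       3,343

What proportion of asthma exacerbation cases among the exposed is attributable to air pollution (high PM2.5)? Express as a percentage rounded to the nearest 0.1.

Reading the table with exposure as columns: a = 242 (High PM2.5, case), b = 834 (High PM2.5, non-case), c = 457 (Low PM2.5, case), d = 3343.
Risk in exposed = 242/1076 = 0.22491; risk in unexposed = 457/3800 = 0.12026.
RR = 0.22491/0.12026 = 1.87012
AR% = (RR − 1)/RR × 100 = (1.87012 − 1)/1.87012 × 100 = 46.5276%

46.5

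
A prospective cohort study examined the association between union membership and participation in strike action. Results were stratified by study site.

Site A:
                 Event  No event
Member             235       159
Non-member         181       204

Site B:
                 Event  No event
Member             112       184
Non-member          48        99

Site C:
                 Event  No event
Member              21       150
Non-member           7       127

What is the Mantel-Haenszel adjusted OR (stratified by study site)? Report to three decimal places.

OR_MH = Σ(aᵢdᵢ/nᵢ) / Σ(bᵢcᵢ/nᵢ), where nᵢ is the stratum total.
Stratum 1 (Site A): n = 779; a·d/n = 235·204/779 = 61.5404; b·c/n = 159·181/779 = 36.9435
Stratum 2 (Site B): n = 443; a·d/n = 112·99/443 = 25.0293; b·c/n = 184·48/443 = 19.9368
Stratum 3 (Site C): n = 305; a·d/n = 21·127/305 = 8.7443; b·c/n = 150·7/305 = 3.4426
OR_MH = (61.5404 + 25.0293 + 8.7443) / (36.9435 + 19.9368 + 3.4426) = 95.3140 / 60.3229 = 1.58006

1.580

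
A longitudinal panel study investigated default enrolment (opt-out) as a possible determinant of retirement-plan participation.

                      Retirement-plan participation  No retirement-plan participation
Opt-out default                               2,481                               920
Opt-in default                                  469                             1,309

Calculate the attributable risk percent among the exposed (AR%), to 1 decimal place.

63.8

Cells: a = 2481, b = 920, c = 469, d = 1309.
Risk in exposed = 2481/3401 = 0.72949; risk in unexposed = 469/1778 = 0.26378.
RR = 0.72949/0.26378 = 2.76553
AR% = (RR − 1)/RR × 100 = (2.76553 − 1)/2.76553 × 100 = 63.8406%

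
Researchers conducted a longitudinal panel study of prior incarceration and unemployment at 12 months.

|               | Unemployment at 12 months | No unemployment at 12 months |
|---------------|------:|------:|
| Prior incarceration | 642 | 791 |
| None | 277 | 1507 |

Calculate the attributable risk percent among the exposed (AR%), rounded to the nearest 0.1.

65.3

Cells: a = 642, b = 791, c = 277, d = 1507.
Risk in exposed = 642/1433 = 0.44801; risk in unexposed = 277/1784 = 0.15527.
RR = 0.44801/0.15527 = 2.88539
AR% = (RR − 1)/RR × 100 = (2.88539 − 1)/2.88539 × 100 = 65.3426%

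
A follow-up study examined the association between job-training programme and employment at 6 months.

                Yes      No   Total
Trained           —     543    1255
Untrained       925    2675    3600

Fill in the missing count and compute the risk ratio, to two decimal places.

The missing cell is in the exposed row: 1255 − 543 = 712.
So a = 712, b = 543, c = 925, d = 2675.
RR = [a/(a+b)] / [c/(c+d)] = (712/1255) / (925/3600) = 0.56733/0.25694 = 2.20799

2.21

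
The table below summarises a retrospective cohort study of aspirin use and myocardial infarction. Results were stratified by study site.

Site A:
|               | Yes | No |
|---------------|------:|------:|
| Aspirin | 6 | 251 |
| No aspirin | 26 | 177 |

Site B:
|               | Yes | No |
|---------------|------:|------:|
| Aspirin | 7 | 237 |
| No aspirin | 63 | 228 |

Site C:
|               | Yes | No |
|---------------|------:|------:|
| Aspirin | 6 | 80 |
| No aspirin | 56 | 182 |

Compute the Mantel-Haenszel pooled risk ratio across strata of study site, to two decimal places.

RR_MH = Σ(aᵢ·n₀ᵢ/nᵢ) / Σ(cᵢ·n₁ᵢ/nᵢ), with n₁ᵢ = aᵢ+bᵢ (exposed), n₀ᵢ = cᵢ+dᵢ (unexposed), nᵢ = n₁ᵢ+n₀ᵢ.
Stratum 1 (Site A): n₁ = 257, n₀ = 203, n = 460; a·n₀/n = 6·203/460 = 2.6478; c·n₁/n = 26·257/460 = 14.5261
Stratum 2 (Site B): n₁ = 244, n₀ = 291, n = 535; a·n₀/n = 7·291/535 = 3.8075; c·n₁/n = 63·244/535 = 28.7327
Stratum 3 (Site C): n₁ = 86, n₀ = 238, n = 324; a·n₀/n = 6·238/324 = 4.4074; c·n₁/n = 56·86/324 = 14.8642
RR_MH = (2.6478 + 3.8075 + 4.4074) / (14.5261 + 28.7327 + 14.8642) = 10.8627 / 58.1230 = 0.18689

0.19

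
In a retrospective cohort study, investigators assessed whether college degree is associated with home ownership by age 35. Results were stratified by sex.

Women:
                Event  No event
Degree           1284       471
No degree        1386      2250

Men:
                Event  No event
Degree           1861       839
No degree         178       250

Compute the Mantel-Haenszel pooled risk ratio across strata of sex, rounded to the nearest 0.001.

1.853

RR_MH = Σ(aᵢ·n₀ᵢ/nᵢ) / Σ(cᵢ·n₁ᵢ/nᵢ), with n₁ᵢ = aᵢ+bᵢ (exposed), n₀ᵢ = cᵢ+dᵢ (unexposed), nᵢ = n₁ᵢ+n₀ᵢ.
Stratum 1 (Women): n₁ = 1755, n₀ = 3636, n = 5391; a·n₀/n = 1284·3636/5391 = 866.0033; c·n₁/n = 1386·1755/5391 = 451.2020
Stratum 2 (Men): n₁ = 2700, n₀ = 428, n = 3128; a·n₀/n = 1861·428/3128 = 254.6381; c·n₁/n = 178·2700/3128 = 153.6445
RR_MH = (866.0033 + 254.6381) / (451.2020 + 153.6445) = 1120.6414 / 604.8465 = 1.85277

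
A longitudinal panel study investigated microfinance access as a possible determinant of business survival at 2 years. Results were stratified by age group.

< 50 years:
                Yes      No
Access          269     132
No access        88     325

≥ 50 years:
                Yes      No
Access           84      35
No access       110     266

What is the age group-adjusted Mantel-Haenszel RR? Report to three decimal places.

2.870

RR_MH = Σ(aᵢ·n₀ᵢ/nᵢ) / Σ(cᵢ·n₁ᵢ/nᵢ), with n₁ᵢ = aᵢ+bᵢ (exposed), n₀ᵢ = cᵢ+dᵢ (unexposed), nᵢ = n₁ᵢ+n₀ᵢ.
Stratum 1 (< 50 years): n₁ = 401, n₀ = 413, n = 814; a·n₀/n = 269·413/814 = 136.4828; c·n₁/n = 88·401/814 = 43.3514
Stratum 2 (≥ 50 years): n₁ = 119, n₀ = 376, n = 495; a·n₀/n = 84·376/495 = 63.8061; c·n₁/n = 110·119/495 = 26.4444
RR_MH = (136.4828 + 63.8061) / (43.3514 + 26.4444) = 200.2889 / 69.7958 = 2.86964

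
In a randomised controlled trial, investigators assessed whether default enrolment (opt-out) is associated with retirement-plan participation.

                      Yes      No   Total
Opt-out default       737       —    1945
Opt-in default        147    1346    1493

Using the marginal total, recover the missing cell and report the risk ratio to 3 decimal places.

3.848

The missing cell is in the exposed row: 1945 − 737 = 1208.
So a = 737, b = 1208, c = 147, d = 1346.
RR = [a/(a+b)] / [c/(c+d)] = (737/1945) / (147/1493) = 0.37892/0.09846 = 3.84849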